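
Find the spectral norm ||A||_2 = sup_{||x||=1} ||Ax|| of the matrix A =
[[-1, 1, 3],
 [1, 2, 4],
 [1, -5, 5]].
||A||_2 ≈ 7.6247 (= sqrt(largest eigenvalue of A^T A))

||A||_2 = sigma_max(A) = sqrt(lambda_max(A^T A)). Form the symmetric matrix M = A^T A =
[[3, -4, 6],
 [-4, 30, -14],
 [6, -14, 50]].
Its characteristic polynomial (trace, sum of principal 2x2 minors, determinant of M give the coefficients) is
  p(λ) = det(λ I - M) = λ^3 - 83λ^2 + 1492λ - 2704.
No integer candidate from the rational root theorem (±divisors of 2704) is a root, so the roots are irrational. The cubic discriminant is Δ = 1695688912 > 0, so there are three distinct real roots. p(2) = -44 and p(3) = 1052 have opposite signs, so a root lies in (2, 3); Newton's method refines it to λ ≈ 2.0376. p(22) = 596 and p(23) = -128 have opposite signs, so a root lies in (22, 23); Newton's method refines it to λ ≈ 22.8262. p(58) = -268 and p(59) = 1780 have opposite signs, so a root lies in (58, 59); Newton's method refines it to λ ≈ 58.1362. Check (Vieta): the three roots sum to 83, matching tr M = 83.
So the eigenvalues of A^T A are ≈ 2.0376, 22.8262, 58.1362 (all ≥ 0, as they must be for A^T A). The largest is λ_max ≈ 58.1362, hence ||A||_2 = sqrt(λ_max) ≈ 7.6247.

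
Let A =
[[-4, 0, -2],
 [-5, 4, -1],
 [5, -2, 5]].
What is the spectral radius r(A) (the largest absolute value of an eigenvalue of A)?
r(A) ≈ 4.109

The eigenvalues of A are the roots of its characteristic polynomial. With M = A (coefficients from the trace, the sum of principal 2x2 minors, and det A):
  p(λ) = det(λ I - M) = λ^3 - 5λ^2 - 8λ + 52.
No integer candidate from the rational root theorem (±divisors of 52) is a root, so the roots are irrational. The cubic discriminant is Δ = -5920 < 0, so there is one real root and a complex-conjugate pair. p(-4) = -60 and p(-3) = 4 have opposite signs, so a root lies in (-4, -3); Newton's method refines it to λ ≈ -3.0798. Dividing out (λ - (-3.0798)) leaves approximately λ^2 - 8.0798λ + 16.8842. For λ^2 - 8.0798λ + 16.8842 the discriminant is -2.2536. It is negative, so the remaining roots are the complex-conjugate pair λ ≈ 4.0399 ± 0.7506i. Their product equals the constant term, so |λ|^2 ≈ 16.8842 and |λ| ≈ 4.109.
Thus the eigenvalues (to 4 decimals) are -3.0798 (modulus 3.0798); 4.0399 ± 0.7506i (modulus 4.109). The spectral radius is the largest modulus: r(A) ≈ 4.109. (Cross-check: r(A) ≤ ||A||_2 ≈ 10.1518; equality holds whenever A is normal, though it can also hold for some non-normal A.)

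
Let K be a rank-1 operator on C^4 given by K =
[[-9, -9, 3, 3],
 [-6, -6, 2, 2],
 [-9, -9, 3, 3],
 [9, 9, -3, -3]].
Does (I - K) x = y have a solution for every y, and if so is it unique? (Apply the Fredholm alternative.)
(I - K) is invertible (det(I - K) = 16 ≠ 0), so for every y in C^4 the equation (I - K) x = y has a unique solution.

K has rank 1, so it is an outer product K = u v^T: every row of K is a multiple of one row vector. Reading off the entries, u = (-3, -2, -3, 3) and v = (3, 3, -1, -1) (row i of K equals u_i·v^T). A rank-one matrix u v^T satisfies K u = u (v·u) and kills the (3)-dimensional subspace v^⊥, so its characteristic polynomial is lambda^3 (lambda - v·u) with v·u = tr K = -15. Hence the eigenvalues of I - K are 1 (multiplicity 3) and 1 - (-15) = 16, so det(I - K) = 16. (Direct check: I - K =
[[10, 9, -3, -3],
 [6, 7, -2, -2],
 [9, 9, -2, -3],
 [-9, -9, 3, 4]]
has determinant 16.) The finite-dimensional Fredholm alternative says: either (I - K) is invertible, or ker(I - K) ≠ {0} and then range(I - K) = ker((I - K)^*)^⊥, with dim ker(I - K) = dim ker((I - K)^*). Since det(I - K) ≠ 0, 1 is not an eigenvalue of K and ker(I - K) = {0}, so we are in the first case: for every y there is a unique x = (I - K)^(-1) y. Explicitly, by the Sherman–Morrison formula, (I - u v^T)^(-1) = I + u v^T/(1 - v·u), i.e. (I - K)^(-1) = I + K/(16).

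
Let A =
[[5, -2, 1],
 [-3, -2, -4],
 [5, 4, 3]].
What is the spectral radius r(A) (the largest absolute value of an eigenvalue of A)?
r(A) ≈ 6.893

The eigenvalues of A are the roots of its characteristic polynomial. With M = A (coefficients from the trace, the sum of principal 2x2 minors, and det A):
  p(λ) = det(λ I - M) = λ^3 - 6λ^2 + 4λ - 70.
No integer candidate from the rational root theorem (±divisors of 70) is a root, so the roots are irrational. The cubic discriminant is Δ = -162220 < 0, so there is one real root and a complex-conjugate pair. p(6) = -46 and p(7) = 7 have opposite signs, so a root lies in (6, 7); Newton's method refines it to λ ≈ 6.893. Dividing out (λ - (6.893)) leaves approximately λ^2 + 0.893λ + 10.1553. For λ^2 + 0.893λ + 10.1553 the discriminant is -39.8237. It is negative, so the remaining roots are the complex-conjugate pair λ ≈ -0.4465 ± 3.1553i. Their product equals the constant term, so |λ|^2 ≈ 10.1553 and |λ| ≈ 3.1867.
Thus the eigenvalues (to 4 decimals) are 6.893 (modulus 6.893); -0.4465 ± 3.1553i (modulus 3.1867). The spectral radius is the largest modulus: r(A) ≈ 6.893. (Cross-check: r(A) ≤ ||A||_2 ≈ 9.3276; equality holds whenever A is normal, though it can also hold for some non-normal A.)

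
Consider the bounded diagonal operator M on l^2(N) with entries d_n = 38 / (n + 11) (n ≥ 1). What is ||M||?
||M|| = 19/6 (attained at n = 1)

For M diagonal, ||M|| = sup_n |d_n| = sup_n 38/(n + 11). This is positive and strictly decreasing in n, so the supremum is attained at n = 1: d_1 = 38/(1 + 11) = 19/6. Hence ||M|| = 19/6.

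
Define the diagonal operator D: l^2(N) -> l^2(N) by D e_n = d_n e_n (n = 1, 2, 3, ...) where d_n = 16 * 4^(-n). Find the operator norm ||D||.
||D|| = 4 (attained at n = 1)

For D diagonal, ||D|| = sup_n |d_n|. The sequence d_n = 16 * 4^(-n) is positive and strictly decreasing (ratio 4^(-1) < 1), so the supremum is d_1 = 16/4 = 4. Hence ||D|| = 4.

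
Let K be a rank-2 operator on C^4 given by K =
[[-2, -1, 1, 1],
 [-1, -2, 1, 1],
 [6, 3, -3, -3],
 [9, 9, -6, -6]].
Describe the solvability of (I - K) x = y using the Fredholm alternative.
(I - K) is invertible (det(I - K) = 26 ≠ 0), so for every y in C^4 the equation (I - K) x = y has a unique solution.

K has rank 2 and factors as K = U V^T = u1 v1^T + u2 v2^T with u1 = (-1, 0, 3, 3), v1 = (2, 1, -1, -1), u2 = (0, -1, 0, 3), v2 = (1, 2, -1, -1) (multiplying out reproduces the displayed K). The nonzero eigenvalues of U V^T coincide with those of the 2 x 2 matrix G = V^T U = [[v1·u1, v1·u2], [v2·u1, v2·u2]] = [[-8, -4], [-7, -5]], and by the Sylvester determinant identity det(I_4 - U V^T) = det(I_2 - V^T U) = det([[9, 4], [7, 6]]) = (9)(6) - (4)(7) = 26. (Direct check: I - K =
[[3, 1, -1, -1],
 [1, 3, -1, -1],
 [-6, -3, 4, 3],
 [-9, -9, 6, 7]]
has determinant 26.) The finite-dimensional Fredholm alternative says: either (I - K) is invertible, or ker(I - K) ≠ {0} and then range(I - K) = ker((I - K)^*)^⊥, with dim ker(I - K) = dim ker((I - K)^*). Since det(I - K) ≠ 0, 1 is not an eigenvalue of K and ker(I - K) = {0}, so we are in the first case: for every y there is a unique x = (I - K)^(-1) y. (Explicitly, by the Woodbury identity, (I - U V^T)^(-1) = I + U (I_2 - G)^(-1) V^T.)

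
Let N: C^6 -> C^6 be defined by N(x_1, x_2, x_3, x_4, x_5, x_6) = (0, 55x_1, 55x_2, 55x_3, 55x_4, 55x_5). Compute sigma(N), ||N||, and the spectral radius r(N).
sigma(N) = {0}; ||N|| = 55; r(N) = 0. (N is nilpotent with N^6 = 0.)

On C^6, N is a strictly lower-triangular matrix with 55 on the subdiagonal and zeros elsewhere, so its characteristic polynomial is lambda^6 and every eigenvalue is 0: sigma(N) = {0}. For the operator norm, N e_i = 55e_{i+1} for i = 1, ..., 5 and N e_6 = 0, so the singular values of N are 55 (with multiplicity 5) and 0; hence ||N|| = 55. The spectral radius r(N) = max|lambda| = 0. Note ||N|| > r(N) — characteristic of non-normal nilpotent operators. Indeed N^6 = 0.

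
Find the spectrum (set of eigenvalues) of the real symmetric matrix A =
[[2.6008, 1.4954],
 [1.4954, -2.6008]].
sigma(A) ≈ {-3, 3}

A is real symmetric, so its spectrum consists of real eigenvalues. Expanding the characteristic polynomial of the displayed matrix gives
  det(λ I - A) = p(λ) = λ^2 + (0)λ + (-9).
Solving p(λ) = 0 yields eigenvalues ≈ -3, 3. (A is shown rounded to 4 decimals, so these recover the underlying integer eigenvalues to within that precision.)
Verification: the trace of A = 0 equals the sum of eigenvalues 0, and det(A) ≈ -9.0004 matches the eigenvalue product -9.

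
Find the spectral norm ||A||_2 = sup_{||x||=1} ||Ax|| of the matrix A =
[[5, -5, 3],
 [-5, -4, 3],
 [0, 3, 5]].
||A||_2 = sqrt((94 + sqrt(736))/2) ≈ 7.7823 (= sqrt(largest eigenvalue of A^T A))

||A||_2 = sigma_max(A) = sqrt(lambda_max(A^T A)). Form the symmetric matrix M = A^T A =
[[50, -5, 0],
 [-5, 50, -12],
 [0, -12, 43]].
Its characteristic polynomial (trace, sum of principal 2x2 minors, determinant of M give the coefficients) is
  p(λ) = det(λ I - M) = λ^3 - 143λ^2 + 6631λ - 99225.
By the rational root theorem any rational root is an integer divisor of 99225. Testing λ = 49: p(49) = 117649 - 343343 + 324919 - 99225 = 0, so λ = 49 is a root. Dividing out (λ - 49) leaves p(λ) = (λ - 49)(λ^2 - 94λ + 2025). For λ^2 - 94λ + 2025 the discriminant is 736. It is nonnegative but not a perfect square, so the roots are real and irrational: λ = (94 ± sqrt(736))/2 ≈ 60.5647, 33.4353.
So the eigenvalues of A^T A are ≈ 33.4353, 49, 60.5647 (all ≥ 0, as they must be for A^T A). The largest is λ_max = (94 + sqrt(736))/2 ≈ 60.5647, hence ||A||_2 = sqrt(λ_max) = sqrt((94 + sqrt(736))/2) ≈ 7.7823.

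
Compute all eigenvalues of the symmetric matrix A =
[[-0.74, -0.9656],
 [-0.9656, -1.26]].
sigma(A) ≈ {-2, 0}

A is real symmetric, so its spectrum consists of real eigenvalues. Expanding the characteristic polynomial of the displayed matrix gives
  det(λ I - A) = p(λ) = λ^2 + (2)λ + (0).
Solving p(λ) = 0 yields eigenvalues ≈ -2, 0. (A is shown rounded to 4 decimals, so these recover the underlying integer eigenvalues to within that precision.)
Verification: the trace of A = -2 equals the sum of eigenvalues -2, and det(A) ≈ 0.0000 matches the eigenvalue product 0.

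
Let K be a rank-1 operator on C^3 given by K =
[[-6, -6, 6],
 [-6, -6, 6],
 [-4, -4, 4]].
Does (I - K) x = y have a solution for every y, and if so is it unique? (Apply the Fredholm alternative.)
(I - K) is invertible (det(I - K) = 9 ≠ 0), so for every y in C^3 the equation (I - K) x = y has a unique solution.

K has rank 1, so it is an outer product K = u v^T: every row of K is a multiple of one row vector. Reading off the entries, u = (3, 3, 2) and v = (-2, -2, 2) (row i of K equals u_i·v^T). A rank-one matrix u v^T satisfies K u = u (v·u) and kills the (2)-dimensional subspace v^⊥, so its characteristic polynomial is lambda^2 (lambda - v·u) with v·u = tr K = -8. Hence the eigenvalues of I - K are 1 (multiplicity 2) and 1 - (-8) = 9, so det(I - K) = 9. (Direct check: I - K =
[[7, 6, -6],
 [6, 7, -6],
 [4, 4, -3]]
has determinant 9.) The finite-dimensional Fredholm alternative says: either (I - K) is invertible, or ker(I - K) ≠ {0} and then range(I - K) = ker((I - K)^*)^⊥, with dim ker(I - K) = dim ker((I - K)^*). Since det(I - K) ≠ 0, 1 is not an eigenvalue of K and ker(I - K) = {0}, so we are in the first case: for every y there is a unique x = (I - K)^(-1) y. Explicitly, by the Sherman–Morrison formula, (I - u v^T)^(-1) = I + u v^T/(1 - v·u), i.e. (I - K)^(-1) = I + K/(9).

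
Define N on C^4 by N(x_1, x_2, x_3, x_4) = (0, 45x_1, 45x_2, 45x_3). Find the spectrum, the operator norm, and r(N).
sigma(N) = {0}; ||N|| = 45; r(N) = 0. (N is nilpotent with N^4 = 0.)

On C^4, N is a strictly lower-triangular matrix with 45 on the subdiagonal and zeros elsewhere, so its characteristic polynomial is lambda^4 and every eigenvalue is 0: sigma(N) = {0}. For the operator norm, N e_i = 45e_{i+1} for i = 1, ..., 3 and N e_4 = 0, so the singular values of N are 45 (with multiplicity 3) and 0; hence ||N|| = 45. The spectral radius r(N) = max|lambda| = 0. Note ||N|| > r(N) — characteristic of non-normal nilpotent operators. Indeed N^4 = 0.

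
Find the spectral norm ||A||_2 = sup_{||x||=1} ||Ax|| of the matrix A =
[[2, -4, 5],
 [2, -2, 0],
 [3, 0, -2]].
||A||_2 ≈ 6.9773 (= sqrt(largest eigenvalue of A^T A))

||A||_2 = sigma_max(A) = sqrt(lambda_max(A^T A)). Form the symmetric matrix M = A^T A =
[[17, -12, 4],
 [-12, 20, -20],
 [4, -20, 29]].
Its characteristic polynomial (trace, sum of principal 2x2 minors, determinant of M give the coefficients) is
  p(λ) = det(λ I - M) = λ^3 - 66λ^2 + 853λ - 484.
No integer candidate from the rational root theorem (±divisors of 484) is a root, so the roots are irrational. The cubic discriminant is Δ = 614413904 > 0, so there are three distinct real roots. p(0) = -484 and p(1) = 304 have opposite signs, so a root lies in (0, 1); Newton's method refines it to λ ≈ 0.5945. p(16) = 364 and p(17) = -144 have opposite signs, so a root lies in (16, 17); Newton's method refines it to λ ≈ 16.723. p(48) = -1012 and p(49) = 496 have opposite signs, so a root lies in (48, 49); Newton's method refines it to λ ≈ 48.6825. Check (Vieta): the three roots sum to 66, matching tr M = 66.
So the eigenvalues of A^T A are ≈ 0.5945, 16.723, 48.6825 (all ≥ 0, as they must be for A^T A). The largest is λ_max ≈ 48.6825, hence ||A||_2 = sqrt(λ_max) ≈ 6.9773.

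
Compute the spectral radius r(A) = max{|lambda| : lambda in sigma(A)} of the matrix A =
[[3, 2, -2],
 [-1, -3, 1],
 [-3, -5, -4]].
r(A) ≈ 3.7893

The eigenvalues of A are the roots of its characteristic polynomial. With M = A (coefficients from the trace, the sum of principal 2x2 minors, and det A):
  p(λ) = det(λ I - M) = λ^3 + 4λ^2 - 8λ - 45.
No integer candidate from the rational root theorem (±divisors of 45) is a root, so the roots are irrational. The cubic discriminant is Δ = -14163 < 0, so there is one real root and a complex-conjugate pair. p(3) = -6 and p(4) = 51 have opposite signs, so a root lies in (3, 4); Newton's method refines it to λ ≈ 3.134. Dividing out (λ - (3.134)) leaves approximately λ^2 + 7.134λ + 14.3584. For λ^2 + 7.134λ + 14.3584 the discriminant is -6.5391. It is negative, so the remaining roots are the complex-conjugate pair λ ≈ -3.567 ± 1.2786i. Their product equals the constant term, so |λ|^2 ≈ 14.3584 and |λ| ≈ 3.7893.
Thus the eigenvalues (to 4 decimals) are 3.134 (modulus 3.134); -3.567 ± 1.2786i (modulus 3.7893). The spectral radius is the largest modulus: r(A) ≈ 3.7893. (Cross-check: r(A) ≤ ||A||_2 ≈ 7.6912; equality holds whenever A is normal, though it can also hold for some non-normal A.)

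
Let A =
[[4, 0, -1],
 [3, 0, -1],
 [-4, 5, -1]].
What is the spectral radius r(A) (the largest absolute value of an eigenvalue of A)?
r(A) ≈ 4.0467

The eigenvalues of A are the roots of its characteristic polynomial. With M = A (coefficients from the trace, the sum of principal 2x2 minors, and det A):
  p(λ) = det(λ I - M) = λ^3 - 3λ^2 - 3λ - 5.
No integer candidate from the rational root theorem (±divisors of 5) is a root, so the roots are irrational. The cubic discriminant is Δ = -1836 < 0, so there is one real root and a complex-conjugate pair. p(4) = -1 and p(5) = 30 have opposite signs, so a root lies in (4, 5); Newton's method refines it to λ ≈ 4.0467. Dividing out (λ - (4.0467)) leaves approximately λ^2 + 1.0467λ + 1.2356. For λ^2 + 1.0467λ + 1.2356 the discriminant is -3.8468. It is negative, so the remaining roots are the complex-conjugate pair λ ≈ -0.5233 ± 0.9807i. Their product equals the constant term, so |λ|^2 ≈ 1.2356 and |λ| ≈ 1.1116.
Thus the eigenvalues (to 4 decimals) are 4.0467 (modulus 4.0467); -0.5233 ± 0.9807i (modulus 1.1116). The spectral radius is the largest modulus: r(A) ≈ 4.0467. (Cross-check: r(A) ≤ ||A||_2 ≈ 7.3853; equality holds whenever A is normal, though it can also hold for some non-normal A.)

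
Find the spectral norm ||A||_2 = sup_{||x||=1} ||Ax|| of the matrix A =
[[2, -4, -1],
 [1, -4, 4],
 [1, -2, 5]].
||A||_2 ≈ 8.0507 (= sqrt(largest eigenvalue of A^T A))

||A||_2 = sigma_max(A) = sqrt(lambda_max(A^T A)). Form the symmetric matrix M = A^T A =
[[6, -14, 7],
 [-14, 36, -22],
 [7, -22, 42]].
Its characteristic polynomial (trace, sum of principal 2x2 minors, determinant of M give the coefficients) is
  p(λ) = det(λ I - M) = λ^3 - 84λ^2 + 1251λ - 484.
No integer candidate from the rational root theorem (±divisors of 484) is a root, so the roots are irrational. The cubic discriminant is Δ = 2973074004 > 0, so there are three distinct real roots. p(0) = -484 and p(1) = 684 have opposite signs, so a root lies in (0, 1); Newton's method refines it to λ ≈ 0.3974. p(18) = 650 and p(19) = -180 have opposite signs, so a root lies in (18, 19); Newton's method refines it to λ ≈ 18.7888. p(64) = -2340 and p(65) = 556 have opposite signs, so a root lies in (64, 65); Newton's method refines it to λ ≈ 64.8138. Check (Vieta): the three roots sum to 84, matching tr M = 84.
So the eigenvalues of A^T A are ≈ 0.3974, 18.7888, 64.8138 (all ≥ 0, as they must be for A^T A). The largest is λ_max ≈ 64.8138, hence ||A||_2 = sqrt(λ_max) ≈ 8.0507.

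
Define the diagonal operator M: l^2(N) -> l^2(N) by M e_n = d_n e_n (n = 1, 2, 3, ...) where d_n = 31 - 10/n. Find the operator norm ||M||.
||M|| = 31

For a diagonal operator on l^2 with entries d_n, ||M|| = sup_n |d_n|. Here d_1 = 21, d_2 = 26, ..., and d_n = 31 - 10/n increases monotonically toward 31. All terms lie in [21, 31), so |d_n| = d_n and the supremum is the limit 31, which is not attained by any individual d_n. Hence ||M|| = 31.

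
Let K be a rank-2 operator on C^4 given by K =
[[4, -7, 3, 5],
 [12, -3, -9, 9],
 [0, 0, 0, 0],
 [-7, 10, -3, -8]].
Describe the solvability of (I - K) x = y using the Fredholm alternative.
(I - K) is invertible (det(I - K) = 17 ≠ 0), so for every y in C^4 the equation (I - K) x = y has a unique solution.

K has rank 2 and factors as K = U V^T = u1 v1^T + u2 v2^T with u1 = (-1, 3, 0, 1), v1 = (2, 1, -3, 1), u2 = (2, 2, 0, -3), v2 = (3, -3, 0, 3) (multiplying out reproduces the displayed K). The nonzero eigenvalues of U V^T coincide with those of the 2 x 2 matrix G = V^T U = [[v1·u1, v1·u2], [v2·u1, v2·u2]] = [[2, 3], [-9, -9]], and by the Sylvester determinant identity det(I_4 - U V^T) = det(I_2 - V^T U) = det([[-1, -3], [9, 10]]) = (-1)(10) - (-3)(9) = 17. (Direct check: I - K =
[[-3, 7, -3, -5],
 [-12, 4, 9, -9],
 [0, 0, 1, 0],
 [7, -10, 3, 9]]
has determinant 17.) The finite-dimensional Fredholm alternative says: either (I - K) is invertible, or ker(I - K) ≠ {0} and then range(I - K) = ker((I - K)^*)^⊥, with dim ker(I - K) = dim ker((I - K)^*). Since det(I - K) ≠ 0, 1 is not an eigenvalue of K and ker(I - K) = {0}, so we are in the first case: for every y there is a unique x = (I - K)^(-1) y. (Explicitly, by the Woodbury identity, (I - U V^T)^(-1) = I + U (I_2 - G)^(-1) V^T.)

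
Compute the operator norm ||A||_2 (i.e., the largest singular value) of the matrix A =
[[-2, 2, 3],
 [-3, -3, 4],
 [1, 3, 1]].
||A||_2 ≈ 6.3856 (= sqrt(largest eigenvalue of A^T A))

||A||_2 = sigma_max(A) = sqrt(lambda_max(A^T A)). Form the symmetric matrix M = A^T A =
[[14, 8, -17],
 [8, 22, -3],
 [-17, -3, 26]].
Its characteristic polynomial (trace, sum of principal 2x2 minors, determinant of M give the coefficients) is
  p(λ) = det(λ I - M) = λ^3 - 62λ^2 + 882λ - 676.
No integer candidate from the rational root theorem (±divisors of 676) is a root, so the roots are irrational. The cubic discriminant is Δ = 254441632 > 0, so there are three distinct real roots. p(0) = -676 and p(1) = 145 have opposite signs, so a root lies in (0, 1); Newton's method refines it to λ ≈ 0.8122. p(20) = 164 and p(21) = -235 have opposite signs, so a root lies in (20, 21); Newton's method refines it to λ ≈ 20.4114. p(40) = -596 and p(41) = 185 have opposite signs, so a root lies in (40, 41); Newton's method refines it to λ ≈ 40.7764. Check (Vieta): the three roots sum to 62, matching tr M = 62.
So the eigenvalues of A^T A are ≈ 0.8122, 20.4114, 40.7764 (all ≥ 0, as they must be for A^T A). The largest is λ_max ≈ 40.7764, hence ||A||_2 = sqrt(λ_max) ≈ 6.3856.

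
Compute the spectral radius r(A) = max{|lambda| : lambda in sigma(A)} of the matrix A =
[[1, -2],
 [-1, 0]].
r(A) = 2

The eigenvalues of A are the roots of its characteristic polynomial. With M = A (coefficients from the trace and determinant):
  p(λ) = det(λ I - M) = λ^2 - λ - 2.
For λ^2 - λ - 2 the discriminant is 9. It is a perfect square (3^2), so the roots are rational: λ = (1 ± 3)/2 = 2, -1.
Thus the eigenvalues (to 4 decimals) are 2 (modulus 2); -1 (modulus 1). The spectral radius is the largest modulus: r(A) = 2. (Cross-check: r(A) ≤ ||A||_2 ≈ 2.2882; equality holds whenever A is normal, though it can also hold for some non-normal A.)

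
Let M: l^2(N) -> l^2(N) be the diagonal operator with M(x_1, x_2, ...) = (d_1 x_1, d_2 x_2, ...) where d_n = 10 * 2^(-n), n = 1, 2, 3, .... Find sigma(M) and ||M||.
sigma(M) = {10 * 2^(-n) : n ≥ 1} ∪ {0}; ||M|| = 5

A bounded diagonal operator on l^2 with diagonal entries d_n has spectrum equal to the closure of {d_n : n ≥ 1}: every d_n is an eigenvalue (with eigenvector e_n), so {d_n} ⊂ sigma(M); the spectrum is closed, so its closure is too; and for lambda not in the closure, (M - lambda I) has bounded inverse (the diagonal entries 1/(d_n - lambda) are bounded). For our sequence d_n = 10 * 2^(-n), n = 1, 2, 3, ...:
  - {d_n} = {10 * 2^(-n) : n ≥ 1}; the only limit point is 0
  - closure = {10 * 2^(-n) : n ≥ 1} ∪ {0}
For the norm: a diagonal operator has ||M|| = sup_n |d_n|. Here d_n = 10 * 2^(-n) is positive and decreasing, so sup_n |d_n| = d_1 = 10/2 = 5. So ||M|| = 5.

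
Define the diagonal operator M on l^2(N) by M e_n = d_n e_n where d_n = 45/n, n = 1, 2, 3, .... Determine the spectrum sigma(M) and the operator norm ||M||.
sigma(M) = {45/n : n ≥ 1} ∪ {0}; ||M|| = 45

A bounded diagonal operator on l^2 with diagonal entries d_n has spectrum equal to the closure of {d_n : n ≥ 1}: every d_n is an eigenvalue (with eigenvector e_n), so {d_n} ⊂ sigma(M); the spectrum is closed, so its closure is too; and for lambda not in the closure, (M - lambda I) has bounded inverse (the diagonal entries 1/(d_n - lambda) are bounded). For our sequence d_n = 45/n, n = 1, 2, 3, ...:
  - {d_n} = {45/n : n ≥ 1}; the only limit point is 0
  - closure = {45/n : n ≥ 1} ∪ {0}
For the norm: a diagonal operator has ||M|| = sup_n |d_n|. Here d_n = 45/n is positive and decreasing, so sup_n |d_n| = d_1 = 45. So ||M|| = 45.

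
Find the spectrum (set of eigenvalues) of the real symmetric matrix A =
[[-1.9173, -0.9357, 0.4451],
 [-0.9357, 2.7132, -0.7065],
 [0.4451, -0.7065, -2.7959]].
sigma(A) ≈ {-3, -2, 3}

A is real symmetric, so its spectrum consists of real eigenvalues. Expanding the characteristic polynomial of the displayed matrix gives
  det(λ I - A) = p(λ) = λ^3 + (2)λ^2 + (-9)λ + (-18).
Solving p(λ) = 0 yields eigenvalues ≈ -3, -2, 3. (A is shown rounded to 4 decimals, so these recover the underlying integer eigenvalues to within that precision.)
Verification: the trace of A = -2 equals the sum of eigenvalues -2, and det(A) ≈ 18.0002 matches the eigenvalue product 18.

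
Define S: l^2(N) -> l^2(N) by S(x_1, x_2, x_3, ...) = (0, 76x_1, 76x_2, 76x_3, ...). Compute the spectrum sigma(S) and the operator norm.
sigma(S) = closed disk {z in C : |z| ≤ 76}; ||S|| = 76

Note S = 76·U where U is the unit right shift (U x)_k = x_{k-1} (with x_0 := 0); so ||S|| = 76||U|| and sigma(S) = 76·sigma(U). ||S x||^2 = sum_{k≥1} |76x_k|^2 = 5776||x||^2, so ||S|| = 76 and sigma(S) ⊂ {|z| ≤ 76}. For any |lambda| < 76, the equation (S - lambda I) x = 0 forces x_1 = 0, then 76x_k = lambda x_{k+1} ⇒ x = 0, so S has no eigenvalues. But (S - lambda I) is not surjective for |lambda| < 76: solving (S - lambda I) x = e_1 would require x_n proportional to (lambda/76)^(-n), which is not in l^2. So every |lambda| < 76 lies in the residual spectrum. The boundary |lambda| = 76 is in the approximate point spectrum (the spectrum is closed). Hence sigma(S) is the closed disk of radius 76.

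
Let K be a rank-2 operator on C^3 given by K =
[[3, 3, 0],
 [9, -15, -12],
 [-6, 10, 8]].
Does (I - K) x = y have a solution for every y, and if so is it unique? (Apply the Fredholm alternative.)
(I - K) is invertible (det(I - K) = -43 ≠ 0), so for every y in C^3 the equation (I - K) x = y has a unique solution.

K has rank 2 and factors as K = U V^T = u1 v1^T + u2 v2^T with u1 = (3, -3, 2), v1 = (-1, 3, 2), u2 = (-3, -3, 2), v2 = (-2, 2, 2) (multiplying out reproduces the displayed K). The nonzero eigenvalues of U V^T coincide with those of the 2 x 2 matrix G = V^T U = [[v1·u1, v1·u2], [v2·u1, v2·u2]] = [[-8, -2], [-8, 4]], and by the Sylvester determinant identity det(I_3 - U V^T) = det(I_2 - V^T U) = det([[9, 2], [8, -3]]) = (9)(-3) - (2)(8) = -43. (Direct check: I - K =
[[-2, -3, 0],
 [-9, 16, 12],
 [6, -10, -7]]
has determinant -43.) The finite-dimensional Fredholm alternative says: either (I - K) is invertible, or ker(I - K) ≠ {0} and then range(I - K) = ker((I - K)^*)^⊥, with dim ker(I - K) = dim ker((I - K)^*). Since det(I - K) ≠ 0, 1 is not an eigenvalue of K and ker(I - K) = {0}, so we are in the first case: for every y there is a unique x = (I - K)^(-1) y. (Explicitly, by the Woodbury identity, (I - U V^T)^(-1) = I + U (I_2 - G)^(-1) V^T.)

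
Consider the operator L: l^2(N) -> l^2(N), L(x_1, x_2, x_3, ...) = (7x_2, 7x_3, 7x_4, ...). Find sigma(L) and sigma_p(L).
sigma(L) = closed disk {z in C : |z| ≤ 7}; sigma_p(L) = open disk {z in C : |z| < 7}

Note L = 7·V where V is the unit left shift (V x)_k = x_{k+1}; so sigma(L) = 7·sigma(V) and ||L|| = 7||V||. ||L x||^2 = 49sum_{k≥2} |x_k|^2 ≤ 49||x||^2, with equality on {x : x_1 = 0}, so ||L|| = 7. For any lambda with |lambda| < 7, set r = lambda/7 (|r| < 1); the vector x = (1, r, r^2, ...) is in l^2 and satisfies L x = 7(r, r^2, ...) = lambda x, so lambda is an eigenvalue. On the boundary |lambda| = 7 the geometric series diverges, so no l^2 eigenvector exists, but these lambda lie in the approximate point spectrum. Hence sigma(L) is the closed disk of radius 7 and sigma_p(L) is the open disk.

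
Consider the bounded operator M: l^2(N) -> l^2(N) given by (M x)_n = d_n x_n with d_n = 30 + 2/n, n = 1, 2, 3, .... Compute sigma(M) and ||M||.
sigma(M) = {30 + 2/n : n ≥ 1} ∪ {30}; ||M|| = 32

A bounded diagonal operator on l^2 with diagonal entries d_n has spectrum equal to the closure of {d_n : n ≥ 1}: every d_n is an eigenvalue (with eigenvector e_n), so {d_n} ⊂ sigma(M); the spectrum is closed, so its closure is too; and for lambda not in the closure, (M - lambda I) has bounded inverse (the diagonal entries 1/(d_n - lambda) are bounded). For our sequence d_n = 30 + 2/n, n = 1, 2, 3, ...:
  - {d_n} = {30 + 2/n : n ≥ 1}; the only limit point is 30
  - closure = {30 + 2/n : n ≥ 1} ∪ {30}
For the norm: a diagonal operator has ||M|| = sup_n |d_n|. Here d_n = 30 + 2/n is positive and decreasing, so sup_n |d_n| = d_1 = 30 + 2 = 32. So ||M|| = 32.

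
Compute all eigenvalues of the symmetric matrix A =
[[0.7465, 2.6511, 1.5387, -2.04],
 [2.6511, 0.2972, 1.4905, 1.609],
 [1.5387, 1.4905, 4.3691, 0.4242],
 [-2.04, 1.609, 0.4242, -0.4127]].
sigma(A) ≈ {-4, 1, 2, 6}

A is real symmetric, so its spectrum consists of real eigenvalues. Expanding the characteristic polynomial of the displayed matrix gives
  det(λ I - A) = p(λ) = λ^4 + (-5)λ^3 + (-16)λ^2 + (68.0019)λ + (-48.0038).
Solving p(λ) = 0 yields eigenvalues ≈ -4, 1, 2, 6. (A is shown rounded to 4 decimals, so these recover the underlying integer eigenvalues to within that precision.)
Verification: the trace of A = 5 equals the sum of eigenvalues 5, and det(A) ≈ -48.0038 matches the eigenvalue product -48.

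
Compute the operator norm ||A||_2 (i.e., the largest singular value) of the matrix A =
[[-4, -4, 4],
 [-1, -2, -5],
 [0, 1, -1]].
||A||_2 ≈ 7.2448 (= sqrt(largest eigenvalue of A^T A))

||A||_2 = sigma_max(A) = sqrt(lambda_max(A^T A)). Form the symmetric matrix M = A^T A =
[[17, 18, -11],
 [18, 21, -7],
 [-11, -7, 42]].
Its characteristic polynomial (trace, sum of principal 2x2 minors, determinant of M give the coefficients) is
  p(λ) = det(λ I - M) = λ^3 - 80λ^2 + 1459λ - 784.
No integer candidate from the rational root theorem (±divisors of 784) is a root, so the roots are irrational. The cubic discriminant is Δ = 1225501012 > 0, so there are three distinct real roots. p(0) = -784 and p(1) = 596 have opposite signs, so a root lies in (0, 1); Newton's method refines it to λ ≈ 0.5541. p(26) = 646 and p(27) = -28 have opposite signs, so a root lies in (26, 27); Newton's method refines it to λ ≈ 26.9585. p(52) = -628 and p(53) = 700 have opposite signs, so a root lies in (52, 53); Newton's method refines it to λ ≈ 52.4875. Check (Vieta): the three roots sum to 80, matching tr M = 80.
So the eigenvalues of A^T A are ≈ 0.5541, 26.9585, 52.4875 (all ≥ 0, as they must be for A^T A). The largest is λ_max ≈ 52.4875, hence ||A||_2 = sqrt(λ_max) ≈ 7.2448.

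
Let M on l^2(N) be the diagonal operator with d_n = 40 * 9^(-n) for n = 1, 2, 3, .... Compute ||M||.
||M|| = 40/9 (attained at n = 1)

For M diagonal, ||M|| = sup_n |d_n|. The sequence d_n = 40 * 9^(-n) is positive and strictly decreasing (ratio 9^(-1) < 1), so the supremum is d_1 = 40/9. Hence ||M|| = 40/9.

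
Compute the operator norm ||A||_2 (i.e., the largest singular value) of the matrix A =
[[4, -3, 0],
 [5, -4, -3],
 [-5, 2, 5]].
||A||_2 ≈ 10.8661 (= sqrt(largest eigenvalue of A^T A))

||A||_2 = sigma_max(A) = sqrt(lambda_max(A^T A)). Form the symmetric matrix M = A^T A =
[[66, -42, -40],
 [-42, 29, 22],
 [-40, 22, 34]].
Its characteristic polynomial (trace, sum of principal 2x2 minors, determinant of M give the coefficients) is
  p(λ) = det(λ I - M) = λ^3 - 129λ^2 + 1296λ - 676.
No integer candidate from the rational root theorem (±divisors of 676) is a root, so the roots are irrational. The cubic discriminant is Δ = 15460670016 > 0, so there are three distinct real roots. p(0) = -676 and p(1) = 492 have opposite signs, so a root lies in (0, 1); Newton's method refines it to λ ≈ 0.5518. p(10) = 384 and p(11) = -698 have opposite signs, so a root lies in (10, 11); Newton's method refines it to λ ≈ 10.3761. p(118) = -912 and p(119) = 11938 have opposite signs, so a root lies in (118, 119); Newton's method refines it to λ ≈ 118.0722. Check (Vieta): the three roots sum to 129, matching tr M = 129.
So the eigenvalues of A^T A are ≈ 0.5518, 10.3761, 118.0722 (all ≥ 0, as they must be for A^T A). The largest is λ_max ≈ 118.0722, hence ||A||_2 = sqrt(λ_max) ≈ 10.8661.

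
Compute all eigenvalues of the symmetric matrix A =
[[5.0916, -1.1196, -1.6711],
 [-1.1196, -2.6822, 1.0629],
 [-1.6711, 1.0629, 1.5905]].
sigma(A) ≈ {-3, 1, 6}

A is real symmetric, so its spectrum consists of real eigenvalues. Expanding the characteristic polynomial of the displayed matrix gives
  det(λ I - A) = p(λ) = λ^3 + (-4)λ^2 + (-15)λ + (18).
Solving p(λ) = 0 yields eigenvalues ≈ -3, 1, 6. (A is shown rounded to 4 decimals, so these recover the underlying integer eigenvalues to within that precision.)
Verification: the trace of A = 4 equals the sum of eigenvalues 4, and det(A) ≈ -17.9994 matches the eigenvalue product -18.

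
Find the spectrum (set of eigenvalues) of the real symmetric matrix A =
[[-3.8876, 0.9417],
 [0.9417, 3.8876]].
sigma(A) ≈ {-4, 4}

A is real symmetric, so its spectrum consists of real eigenvalues. Expanding the characteristic polynomial of the displayed matrix gives
  det(λ I - A) = p(λ) = λ^2 + (0)λ + (-16).
Solving p(λ) = 0 yields eigenvalues ≈ -4, 4. (A is shown rounded to 4 decimals, so these recover the underlying integer eigenvalues to within that precision.)
Verification: the trace of A = 0 equals the sum of eigenvalues 0, and det(A) ≈ -16.0002 matches the eigenvalue product -16.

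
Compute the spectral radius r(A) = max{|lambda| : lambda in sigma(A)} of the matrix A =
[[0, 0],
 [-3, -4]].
r(A) = 4

The eigenvalues of A are the roots of its characteristic polynomial. With M = A (coefficients from the trace and determinant):
  p(λ) = det(λ I - M) = λ^2 + 4λ.
For λ^2 + 4λ the discriminant is 16. It is a perfect square (4^2), so the roots are rational: λ = (-4 ± 4)/2 = 0, -4.
Thus the eigenvalues (to 4 decimals) are 0 (modulus 0); -4 (modulus 4). The spectral radius is the largest modulus: r(A) = 4. (Cross-check: r(A) ≤ ||A||_2 ≈ 5; equality holds whenever A is normal, though it can also hold for some non-normal A.)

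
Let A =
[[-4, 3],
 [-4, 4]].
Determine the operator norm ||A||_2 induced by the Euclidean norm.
||A||_2 = sqrt((57 + sqrt(3185))/2) ≈ 7.5311 (= sqrt(largest eigenvalue of A^T A))

||A||_2 = sigma_max(A) = sqrt(lambda_max(A^T A)). Form the symmetric matrix M = A^T A =
[[32, -28],
 [-28, 25]].
Its characteristic polynomial (trace, determinant of M give the coefficients) is
  p(λ) = det(λ I - M) = λ^2 - 57λ + 16.
For λ^2 - 57λ + 16 the discriminant is 3185. It is nonnegative but not a perfect square, so the roots are real and irrational: λ = (57 ± sqrt(3185))/2 ≈ 56.7179, 0.2821.
So the eigenvalues of A^T A are ≈ 0.2821, 56.7179 (all ≥ 0, as they must be for A^T A). The largest is λ_max = (57 + sqrt(3185))/2 ≈ 56.7179, hence ||A||_2 = sqrt(λ_max) = sqrt((57 + sqrt(3185))/2) ≈ 7.5311.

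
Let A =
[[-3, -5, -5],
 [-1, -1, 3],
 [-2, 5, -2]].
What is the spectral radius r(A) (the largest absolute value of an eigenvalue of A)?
r(A) = 6

The eigenvalues of A are the roots of its characteristic polynomial. With M = A (coefficients from the trace, the sum of principal 2x2 minors, and det A):
  p(λ) = det(λ I - M) = λ^3 + 6λ^2 - 19λ - 114.
By the rational root theorem any rational root is an integer divisor of 114. Testing λ = -6: p(-6) = -216 + 216 + 114 - 114 = 0, so λ = -6 is a root. Dividing out (λ + 6) leaves p(λ) = (λ + 6)(λ^2 - 19). For λ^2 - 19 the discriminant is 76. It is nonnegative but not a perfect square, so the roots are real and irrational: λ = ± sqrt(76)/2 ≈ 4.3589, -4.3589.
Thus the eigenvalues (to 4 decimals) are 4.3589 (modulus 4.3589); -4.3589 (modulus 4.3589); -6 (modulus 6). The spectral radius is the largest modulus: r(A) = 6. (Cross-check: r(A) ≤ ||A||_2 ≈ 7.8834; equality holds whenever A is normal, though it can also hold for some non-normal A.)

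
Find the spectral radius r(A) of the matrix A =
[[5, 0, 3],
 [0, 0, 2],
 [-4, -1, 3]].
r(A) ≈ 5.1068

The eigenvalues of A are the roots of its characteristic polynomial. With M = A (coefficients from the trace, the sum of principal 2x2 minors, and det A):
  p(λ) = det(λ I - M) = λ^3 - 8λ^2 + 29λ - 10.
No integer candidate from the rational root theorem (±divisors of 10) is a root, so the roots are irrational. The cubic discriminant is Δ = -25152 < 0, so there is one real root and a complex-conjugate pair. p(0) = -10 and p(1) = 12 have opposite signs, so a root lies in (0, 1); Newton's method refines it to λ ≈ 0.3834. Dividing out (λ - (0.3834)) leaves approximately λ^2 - 7.6166λ + 26.0795. For λ^2 - 7.6166λ + 26.0795 the discriminant is -46.306. It is negative, so the remaining roots are the complex-conjugate pair λ ≈ 3.8083 ± 3.4024i. Their product equals the constant term, so |λ|^2 ≈ 26.0795 and |λ| ≈ 5.1068.
Thus the eigenvalues (to 4 decimals) are 0.3834 (modulus 0.3834); 3.8083 ± 3.4024i (modulus 5.1068). The spectral radius is the largest modulus: r(A) ≈ 5.1068. (Cross-check: r(A) ≤ ||A||_2 ≈ 6.4627; equality holds whenever A is normal, though it can also hold for some non-normal A.)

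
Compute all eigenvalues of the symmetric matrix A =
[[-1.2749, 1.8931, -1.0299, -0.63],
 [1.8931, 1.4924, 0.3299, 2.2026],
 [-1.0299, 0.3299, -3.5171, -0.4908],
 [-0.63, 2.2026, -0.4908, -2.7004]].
sigma(A) ≈ {-5, -3, -1, 3}

A is real symmetric, so its spectrum consists of real eigenvalues. Expanding the characteristic polynomial of the displayed matrix gives
  det(λ I - A) = p(λ) = λ^4 + (6)λ^3 + (-4)λ^2 + (-54)λ + (-45.0015).
Solving p(λ) = 0 yields eigenvalues ≈ -5, -3, -1, 3. (A is shown rounded to 4 decimals, so these recover the underlying integer eigenvalues to within that precision.)
Verification: the trace of A = -6 equals the sum of eigenvalues -6, and det(A) ≈ -45.0015 matches the eigenvalue product -45.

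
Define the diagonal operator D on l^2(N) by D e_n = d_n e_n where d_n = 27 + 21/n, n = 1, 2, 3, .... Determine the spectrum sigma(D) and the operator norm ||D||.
sigma(D) = {27 + 21/n : n ≥ 1} ∪ {27}; ||D|| = 48

A bounded diagonal operator on l^2 with diagonal entries d_n has spectrum equal to the closure of {d_n : n ≥ 1}: every d_n is an eigenvalue (with eigenvector e_n), so {d_n} ⊂ sigma(D); the spectrum is closed, so its closure is too; and for lambda not in the closure, (D - lambda I) has bounded inverse (the diagonal entries 1/(d_n - lambda) are bounded). For our sequence d_n = 27 + 21/n, n = 1, 2, 3, ...:
  - {d_n} = {27 + 21/n : n ≥ 1}; the only limit point is 27
  - closure = {27 + 21/n : n ≥ 1} ∪ {27}
For the norm: a diagonal operator has ||D|| = sup_n |d_n|. Here d_n = 27 + 21/n is positive and decreasing, so sup_n |d_n| = d_1 = 27 + 21 = 48. So ||D|| = 48.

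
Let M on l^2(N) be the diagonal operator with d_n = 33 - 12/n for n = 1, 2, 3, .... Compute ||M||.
||M|| = 33

For a diagonal operator on l^2 with entries d_n, ||M|| = sup_n |d_n|. Here d_1 = 21, d_2 = 27, ..., and d_n = 33 - 12/n increases monotonically toward 33. All terms lie in [21, 33), so |d_n| = d_n and the supremum is the limit 33, which is not attained by any individual d_n. Hence ||M|| = 33.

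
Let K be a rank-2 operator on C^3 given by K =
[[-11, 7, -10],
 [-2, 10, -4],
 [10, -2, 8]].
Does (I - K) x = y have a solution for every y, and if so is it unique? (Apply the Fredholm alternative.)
(I - K) is invertible (det(I - K) = -18 ≠ 0), so for every y in C^3 the equation (I - K) x = y has a unique solution.

K has rank 2 and factors as K = U V^T = u1 v1^T + u2 v2^T with u1 = (1, -2, -2), v1 = (-2, -2, -1), u2 = (-3, -2, 2), v2 = (3, -3, 3) (multiplying out reproduces the displayed K). The nonzero eigenvalues of U V^T coincide with those of the 2 x 2 matrix G = V^T U = [[v1·u1, v1·u2], [v2·u1, v2·u2]] = [[4, 8], [3, 3]], and by the Sylvester determinant identity det(I_3 - U V^T) = det(I_2 - V^T U) = det([[-3, -8], [-3, -2]]) = (-3)(-2) - (-8)(-3) = -18. (Direct check: I - K =
[[12, -7, 10],
 [2, -9, 4],
 [-10, 2, -7]]
has determinant -18.) The finite-dimensional Fredholm alternative says: either (I - K) is invertible, or ker(I - K) ≠ {0} and then range(I - K) = ker((I - K)^*)^⊥, with dim ker(I - K) = dim ker((I - K)^*). Since det(I - K) ≠ 0, 1 is not an eigenvalue of K and ker(I - K) = {0}, so we are in the first case: for every y there is a unique x = (I - K)^(-1) y. (Explicitly, by the Woodbury identity, (I - U V^T)^(-1) = I + U (I_2 - G)^(-1) V^T.)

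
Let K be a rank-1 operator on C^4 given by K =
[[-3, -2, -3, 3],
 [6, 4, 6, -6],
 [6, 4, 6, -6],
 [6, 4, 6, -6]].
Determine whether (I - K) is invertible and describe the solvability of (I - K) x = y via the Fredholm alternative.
(I - K) is singular (det(I - K) = 0, i.e. 1 ∈ sigma(K)). (I - K) x = y is solvable iff y ⊥ ker((I - K)^*) = span{(-3, -2, -3, 3)}, i.e. iff -3y_1 - 2y_2 - 3y_3 + 3y_4 = 0. When solvable, the solutions are x = y + c·(1, -2, -2, -2), c arbitrary (ker(I - K) = span{(1, -2, -2, -2)}, dimension 1).

K has rank 1, so it is an outer product K = u v^T: every row of K is a multiple of one row vector. Reading off the entries, u = (1, -2, -2, -2) and v = (-3, -2, -3, 3) (row i of K equals u_i·v^T). A rank-one matrix u v^T satisfies K u = u (v·u) and kills the (3)-dimensional subspace v^⊥, so its characteristic polynomial is lambda^3 (lambda - v·u) with v·u = tr K = 1. Hence the eigenvalues of I - K are 1 (multiplicity 3) and 1 - (1) = 0, so det(I - K) = 0. (Direct check: I - K =
[[4, 2, 3, -3],
 [-6, -3, -6, 6],
 [-6, -4, -5, 6],
 [-6, -4, -6, 7]]
has determinant 0.) So 1 is an eigenvalue of K and (I - K) is not invertible. The finite-dimensional Fredholm alternative says: either (I - K) is invertible, or ker(I - K) ≠ {0} and then range(I - K) = ker((I - K)^*)^⊥, with dim ker(I - K) = dim ker((I - K)^*). We are in the second case, so we need both kernels. Kernel of I - K: (I - K) u = u - u (v·u) = u - u = 0, so ker(I - K) = span{u} = span{(1, -2, -2, -2)} (it is exactly 1-dimensional because rank(I - K) = 3). Kernel of the adjoint: K is real, so (I - K)^* = I - K^T = I - v u^T, and (I - v u^T) v = v - v (u·v) = 0; hence ker((I - K)^*) = span{v} = span{(-3, -2, -3, 3)}. Therefore (I - K) x = y is solvable iff <y, v> = 0, i.e. iff -3y_1 - 2y_2 - 3y_3 + 3y_4 = 0. When this holds, K y = u (v·y) = 0, so (I - K) y = y and x = y is a particular solution; the full solution set is the line x = y + c·u = y + c·(1, -2, -2, -2), c ∈ C.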